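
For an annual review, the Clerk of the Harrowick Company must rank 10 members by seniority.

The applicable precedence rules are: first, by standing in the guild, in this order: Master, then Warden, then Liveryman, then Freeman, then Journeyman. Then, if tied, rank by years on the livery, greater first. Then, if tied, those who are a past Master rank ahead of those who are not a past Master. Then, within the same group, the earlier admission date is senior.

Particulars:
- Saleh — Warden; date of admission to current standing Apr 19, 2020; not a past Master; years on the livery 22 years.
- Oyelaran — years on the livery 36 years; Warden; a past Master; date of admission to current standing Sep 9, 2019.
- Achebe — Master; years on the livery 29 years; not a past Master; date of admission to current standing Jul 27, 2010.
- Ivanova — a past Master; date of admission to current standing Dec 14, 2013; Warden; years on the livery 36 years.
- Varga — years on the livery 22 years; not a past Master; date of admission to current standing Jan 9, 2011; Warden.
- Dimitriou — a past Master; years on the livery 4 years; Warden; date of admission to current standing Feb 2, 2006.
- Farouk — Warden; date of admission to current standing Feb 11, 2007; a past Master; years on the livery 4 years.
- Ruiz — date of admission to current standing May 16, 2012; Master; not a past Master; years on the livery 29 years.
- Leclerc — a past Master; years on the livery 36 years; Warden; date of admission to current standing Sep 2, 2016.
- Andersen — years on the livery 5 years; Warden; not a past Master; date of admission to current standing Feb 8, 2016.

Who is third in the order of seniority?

By standing in the guild: Achebe and Ruiz (Master); then Ivanova, Leclerc, Oyelaran, Varga, Saleh, Andersen, Dimitriou and Farouk (Warden).
Achebe and Ruiz both have years on the livery 29 years, so the next rule applies.
Achebe and Ruiz are each not a past Master, so the next rule applies.
Among Achebe and Ruiz, by date of admission to current standing (earlier first): Achebe (Jul 27, 2010) before Ruiz (May 16, 2012).
Among Ivanova, Leclerc, Oyelaran, Varga, Saleh, Andersen, Dimitriou and Farouk, by years on the livery (higher first): Ivanova, Leclerc and Oyelaran (36 years) before Varga and Saleh (22 years) before Andersen (5 years) before Dimitriou and Farouk (4 years).
Ivanova, Leclerc and Oyelaran are each a past Master, so the next rule applies.
Among Ivanova, Leclerc and Oyelaran, by date of admission to current standing (earlier first): Ivanova (Dec 14, 2013) before Leclerc (Sep 2, 2016) before Oyelaran (Sep 9, 2019).
Varga and Saleh are each not a past Master, so the next rule applies.
Among Varga and Saleh, by date of admission to current standing (earlier first): Varga (Jan 9, 2011) before Saleh (Apr 19, 2020).
Dimitriou and Farouk are each a past Master, so the next rule applies.
Among Dimitriou and Farouk, by date of admission to current standing (earlier first): Dimitriou (Feb 2, 2006) before Farouk (Feb 11, 2007).
Order: Achebe, Ruiz, Ivanova, Leclerc, Oyelaran, Varga, Saleh, Andersen, Dimitriou, Farouk.

Ivanova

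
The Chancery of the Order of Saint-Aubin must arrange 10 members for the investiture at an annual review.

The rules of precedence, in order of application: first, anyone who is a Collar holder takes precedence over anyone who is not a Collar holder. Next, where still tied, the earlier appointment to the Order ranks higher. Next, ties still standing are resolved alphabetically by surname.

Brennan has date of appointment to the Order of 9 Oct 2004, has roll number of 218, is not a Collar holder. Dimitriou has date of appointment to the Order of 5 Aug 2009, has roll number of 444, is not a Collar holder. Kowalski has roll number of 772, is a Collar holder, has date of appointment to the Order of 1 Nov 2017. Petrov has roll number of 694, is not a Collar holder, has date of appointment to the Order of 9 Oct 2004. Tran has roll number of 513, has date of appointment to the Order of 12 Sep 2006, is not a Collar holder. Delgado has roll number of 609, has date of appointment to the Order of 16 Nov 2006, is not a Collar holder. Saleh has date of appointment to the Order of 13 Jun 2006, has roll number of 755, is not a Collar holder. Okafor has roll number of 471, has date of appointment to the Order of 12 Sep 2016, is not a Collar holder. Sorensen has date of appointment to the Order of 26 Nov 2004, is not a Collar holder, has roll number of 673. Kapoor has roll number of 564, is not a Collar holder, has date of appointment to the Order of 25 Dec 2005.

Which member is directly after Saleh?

By the first rule: Kowalski (a Collar holder); then Brennan, Petrov, Sorensen, Kapoor, Saleh, Tran, Delgado, Dimitriou and Okafor (each not a Collar holder).
Among Brennan, Petrov, Sorensen, Kapoor, Saleh, Tran, Delgado, Dimitriou and Okafor, by date of appointment to the Order (earlier first): Brennan and Petrov (9 Oct 2004) before Sorensen (26 Nov 2004) before Kapoor (25 Dec 2005) before Saleh (13 Jun 2006) before Tran (12 Sep 2006) before Delgado (16 Nov 2006) before Dimitriou (5 Aug 2009) before Okafor (12 Sep 2016).
Among Brennan and Petrov, alphabetically by surname: Brennan before Petrov.
Order: Kowalski, Brennan, Petrov, Sorensen, Kapoor, Saleh, Tran, Delgado, Dimitriou, Okafor.

Tran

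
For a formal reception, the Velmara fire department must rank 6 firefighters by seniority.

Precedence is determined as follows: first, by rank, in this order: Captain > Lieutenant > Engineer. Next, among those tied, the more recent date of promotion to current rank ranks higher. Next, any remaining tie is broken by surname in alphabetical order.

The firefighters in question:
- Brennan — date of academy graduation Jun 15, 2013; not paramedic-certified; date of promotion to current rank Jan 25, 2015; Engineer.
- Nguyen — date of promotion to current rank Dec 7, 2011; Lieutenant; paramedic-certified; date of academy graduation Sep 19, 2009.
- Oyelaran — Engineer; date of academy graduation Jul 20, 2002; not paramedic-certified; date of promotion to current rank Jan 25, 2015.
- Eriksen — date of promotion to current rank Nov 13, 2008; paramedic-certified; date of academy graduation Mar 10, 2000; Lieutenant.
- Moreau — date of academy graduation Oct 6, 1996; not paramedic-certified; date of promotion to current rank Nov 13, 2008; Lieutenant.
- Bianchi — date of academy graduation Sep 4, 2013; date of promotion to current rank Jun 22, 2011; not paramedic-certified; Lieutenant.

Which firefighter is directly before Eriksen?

By rank: Nguyen, Bianchi, Eriksen and Moreau (Lieutenant); then Brennan and Oyelaran (Engineer).
Among Nguyen, Bianchi, Eriksen and Moreau, by date of promotion to current rank (later first): Nguyen (Dec 7, 2011) before Bianchi (Jun 22, 2011) before Eriksen and Moreau (Nov 13, 2008).
Among Eriksen and Moreau, alphabetically by surname: Eriksen before Moreau.
Brennan and Oyelaran both have date of promotion to current rank Jan 25, 2015, so the next rule applies.
Among Brennan and Oyelaran, alphabetically by surname: Brennan before Oyelaran.
Order: Nguyen, Bianchi, Eriksen, Moreau, Brennan, Oyelaran.

Bianchi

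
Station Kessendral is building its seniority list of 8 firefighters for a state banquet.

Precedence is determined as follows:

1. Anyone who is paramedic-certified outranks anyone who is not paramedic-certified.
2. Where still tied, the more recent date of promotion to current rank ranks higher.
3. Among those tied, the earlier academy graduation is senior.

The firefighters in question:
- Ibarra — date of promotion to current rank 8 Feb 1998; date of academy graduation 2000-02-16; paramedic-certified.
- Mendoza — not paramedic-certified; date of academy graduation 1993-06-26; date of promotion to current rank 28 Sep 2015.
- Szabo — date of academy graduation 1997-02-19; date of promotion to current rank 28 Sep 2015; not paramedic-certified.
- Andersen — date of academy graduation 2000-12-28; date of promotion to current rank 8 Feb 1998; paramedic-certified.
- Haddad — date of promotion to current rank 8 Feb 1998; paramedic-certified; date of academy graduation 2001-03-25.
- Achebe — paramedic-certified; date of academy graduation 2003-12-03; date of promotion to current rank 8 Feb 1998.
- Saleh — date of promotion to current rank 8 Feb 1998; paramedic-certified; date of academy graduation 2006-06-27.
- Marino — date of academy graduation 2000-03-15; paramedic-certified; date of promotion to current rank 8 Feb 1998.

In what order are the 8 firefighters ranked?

Ibarra, Marino, Andersen, Haddad, Achebe, Saleh, Mendoza, Szabo

By the first rule: Ibarra, Marino, Andersen, Haddad, Achebe and Saleh (each paramedic-certified); then Mendoza and Szabo (both not paramedic-certified).
Ibarra, Marino, Andersen, Haddad, Achebe and Saleh all have date of promotion to current rank 8 Feb 1998, so the next rule applies.
Among Ibarra, Marino, Andersen, Haddad, Achebe and Saleh, by date of academy graduation (earlier first): Ibarra (2000-02-16) before Marino (2000-03-15) before Andersen (2000-12-28) before Haddad (2001-03-25) before Achebe (2003-12-03) before Saleh (2006-06-27).
Mendoza and Szabo both have date of promotion to current rank 28 Sep 2015, so the next rule applies.
Among Mendoza and Szabo, by date of academy graduation (earlier first): Mendoza (1993-06-26) before Szabo (1997-02-19).
Full order: Ibarra, Marino, Andersen, Haddad, Achebe, Saleh, Mendoza, Szabo.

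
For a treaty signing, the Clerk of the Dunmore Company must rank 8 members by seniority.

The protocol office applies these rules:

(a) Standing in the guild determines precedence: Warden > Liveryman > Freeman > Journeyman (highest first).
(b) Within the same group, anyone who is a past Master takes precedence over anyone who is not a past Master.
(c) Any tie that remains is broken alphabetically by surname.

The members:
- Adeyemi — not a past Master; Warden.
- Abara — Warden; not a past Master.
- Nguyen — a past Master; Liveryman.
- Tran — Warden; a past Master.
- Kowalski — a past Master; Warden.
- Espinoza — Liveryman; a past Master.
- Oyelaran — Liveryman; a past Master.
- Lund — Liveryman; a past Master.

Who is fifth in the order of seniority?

By standing in the guild: Kowalski, Tran, Abara and Adeyemi (Warden); then Espinoza, Lund, Nguyen and Oyelaran (Liveryman).
Among Kowalski, Tran, Abara and Adeyemi, a past Master before not a past Master: Kowalski and Tran (a past Master) before Abara and Adeyemi (not a past Master).
Among Kowalski and Tran, alphabetically by surname: Kowalski before Tran.
Among Abara and Adeyemi, alphabetically by surname: Abara before Adeyemi.
Espinoza, Lund, Nguyen and Oyelaran are each a past Master, so the next rule applies.
Among Espinoza, Lund, Nguyen and Oyelaran, alphabetically by surname: Espinoza before Lund before Nguyen before Oyelaran.
Order: Kowalski, Tran, Abara, Adeyemi, Espinoza, Lund, Nguyen, Oyelaran.

Espinoza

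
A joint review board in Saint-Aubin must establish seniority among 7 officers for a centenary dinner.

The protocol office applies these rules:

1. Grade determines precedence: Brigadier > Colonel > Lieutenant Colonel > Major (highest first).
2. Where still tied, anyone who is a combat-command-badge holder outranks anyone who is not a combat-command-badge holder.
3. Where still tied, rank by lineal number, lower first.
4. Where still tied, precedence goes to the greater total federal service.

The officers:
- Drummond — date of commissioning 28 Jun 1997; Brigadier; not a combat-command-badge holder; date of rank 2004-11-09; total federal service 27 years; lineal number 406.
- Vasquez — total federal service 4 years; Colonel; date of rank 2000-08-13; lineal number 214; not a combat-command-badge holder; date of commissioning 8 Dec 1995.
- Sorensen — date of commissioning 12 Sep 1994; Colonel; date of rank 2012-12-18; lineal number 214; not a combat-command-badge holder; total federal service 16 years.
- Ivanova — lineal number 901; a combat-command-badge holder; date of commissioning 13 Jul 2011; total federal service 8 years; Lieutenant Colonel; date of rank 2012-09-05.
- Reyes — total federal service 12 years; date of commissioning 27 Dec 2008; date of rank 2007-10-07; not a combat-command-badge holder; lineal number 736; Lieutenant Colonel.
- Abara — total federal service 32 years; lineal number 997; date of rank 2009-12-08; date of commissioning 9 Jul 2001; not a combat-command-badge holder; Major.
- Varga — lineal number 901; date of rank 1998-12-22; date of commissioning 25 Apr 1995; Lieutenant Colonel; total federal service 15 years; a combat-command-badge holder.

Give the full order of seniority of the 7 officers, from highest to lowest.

By grade: Drummond (Brigadier); then Sorensen and Vasquez (Colonel); then Varga, Ivanova and Reyes (Lieutenant Colonel); then Abara (Major).
Sorensen and Vasquez are each not a combat-command-badge holder, so the next rule applies.
Sorensen and Vasquez both have lineal number 214, so the next rule applies.
Among Sorensen and Vasquez, by total federal service (higher first): Sorensen (16 years) before Vasquez (4 years).
Among Varga, Ivanova and Reyes, a combat-command-badge holder before not a combat-command-badge holder: Varga and Ivanova (a combat-command-badge holder) before Reyes (not a combat-command-badge holder).
Varga and Ivanova both have lineal number 901, so the next rule applies.
Among Varga and Ivanova, by total federal service (higher first): Varga (15 years) before Ivanova (8 years).
Full order: Drummond, Sorensen, Vasquez, Varga, Ivanova, Reyes, Abara.

Drummond, Sorensen, Vasquez, Varga, Ivanova, Reyes, Abara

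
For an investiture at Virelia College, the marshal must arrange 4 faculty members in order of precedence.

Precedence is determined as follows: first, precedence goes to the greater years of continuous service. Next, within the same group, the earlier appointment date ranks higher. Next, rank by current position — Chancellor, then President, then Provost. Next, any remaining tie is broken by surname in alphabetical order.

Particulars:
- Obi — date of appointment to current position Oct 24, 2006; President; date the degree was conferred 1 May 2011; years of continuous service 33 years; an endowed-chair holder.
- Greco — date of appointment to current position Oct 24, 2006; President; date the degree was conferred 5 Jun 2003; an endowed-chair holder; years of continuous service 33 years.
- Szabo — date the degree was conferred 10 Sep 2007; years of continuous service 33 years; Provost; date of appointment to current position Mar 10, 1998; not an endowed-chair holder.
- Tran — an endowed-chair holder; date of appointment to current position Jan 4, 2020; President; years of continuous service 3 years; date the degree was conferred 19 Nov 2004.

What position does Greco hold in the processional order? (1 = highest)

By years of continuous service (higher first): Szabo, Greco and Obi (each 33 years); then Tran (3 years).
Among Szabo, Greco and Obi, by date of appointment to current position (earlier first): Szabo (Mar 10, 1998) before Greco and Obi (Oct 24, 2006).
Greco and Obi are each President, so the next rule applies.
Among Greco and Obi, alphabetically by surname: Greco before Obi.
Order: Szabo, Greco, Obi, Tran. So position 2.

2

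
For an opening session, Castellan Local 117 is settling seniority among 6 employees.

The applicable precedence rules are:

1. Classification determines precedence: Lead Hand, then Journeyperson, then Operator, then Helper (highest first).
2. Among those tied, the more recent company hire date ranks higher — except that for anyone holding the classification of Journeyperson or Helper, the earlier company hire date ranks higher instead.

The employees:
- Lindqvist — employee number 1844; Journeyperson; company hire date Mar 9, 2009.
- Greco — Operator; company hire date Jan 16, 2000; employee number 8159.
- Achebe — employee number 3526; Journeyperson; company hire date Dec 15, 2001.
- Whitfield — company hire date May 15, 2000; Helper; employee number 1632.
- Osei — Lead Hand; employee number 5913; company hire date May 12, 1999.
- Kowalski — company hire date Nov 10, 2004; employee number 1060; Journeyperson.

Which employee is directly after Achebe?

Kowalski

By classification: Osei (Lead Hand); then Achebe, Kowalski and Lindqvist (Journeyperson); then Greco (Operator); then Whitfield (Helper).
Among Achebe, Kowalski and Lindqvist, by company hire date (earlier first) (reversed rule for this group): Achebe (Dec 15, 2001) before Kowalski (Nov 10, 2004) before Lindqvist (Mar 9, 2009).
Order: Osei, Achebe, Kowalski, Lindqvist, Greco, Whitfield.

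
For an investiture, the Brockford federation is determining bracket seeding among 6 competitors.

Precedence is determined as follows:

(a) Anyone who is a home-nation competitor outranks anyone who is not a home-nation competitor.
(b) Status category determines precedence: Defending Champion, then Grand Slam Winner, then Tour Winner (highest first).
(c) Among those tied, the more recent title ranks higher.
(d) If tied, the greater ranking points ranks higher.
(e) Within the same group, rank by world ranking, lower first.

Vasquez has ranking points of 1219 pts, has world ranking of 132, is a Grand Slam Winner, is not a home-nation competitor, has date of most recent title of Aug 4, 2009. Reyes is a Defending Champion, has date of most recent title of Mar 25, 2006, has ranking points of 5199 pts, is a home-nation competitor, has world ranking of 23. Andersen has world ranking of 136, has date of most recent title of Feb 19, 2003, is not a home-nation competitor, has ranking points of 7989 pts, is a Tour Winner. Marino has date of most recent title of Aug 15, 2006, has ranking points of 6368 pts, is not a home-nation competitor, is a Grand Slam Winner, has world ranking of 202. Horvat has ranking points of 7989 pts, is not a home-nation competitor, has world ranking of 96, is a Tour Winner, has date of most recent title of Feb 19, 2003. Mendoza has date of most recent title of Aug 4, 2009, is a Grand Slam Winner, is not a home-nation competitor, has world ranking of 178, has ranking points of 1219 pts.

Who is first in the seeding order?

Reyes

By the first rule: Reyes (a home-nation competitor); then Vasquez, Mendoza, Marino, Horvat and Andersen (each not a home-nation competitor).
Among Vasquez, Mendoza, Marino, Horvat and Andersen, by status category: Vasquez, Mendoza and Marino (Grand Slam Winner) before Horvat and Andersen (Tour Winner).
Among Vasquez, Mendoza and Marino, by date of most recent title (later first): Vasquez and Mendoza (Aug 4, 2009) before Marino (Aug 15, 2006).
Vasquez and Mendoza both have ranking points 1219 pts, so the next rule applies.
Among Vasquez and Mendoza, by world ranking (lower first): Vasquez (132) before Mendoza (178).
Horvat and Andersen both have date of most recent title Feb 19, 2003, so the next rule applies.
Horvat and Andersen both have ranking points 7989 pts, so the next rule applies.
Among Horvat and Andersen, by world ranking (lower first): Horvat (96) before Andersen (136).
Order: Reyes, Vasquez, Mendoza, Marino, Horvat, Andersen.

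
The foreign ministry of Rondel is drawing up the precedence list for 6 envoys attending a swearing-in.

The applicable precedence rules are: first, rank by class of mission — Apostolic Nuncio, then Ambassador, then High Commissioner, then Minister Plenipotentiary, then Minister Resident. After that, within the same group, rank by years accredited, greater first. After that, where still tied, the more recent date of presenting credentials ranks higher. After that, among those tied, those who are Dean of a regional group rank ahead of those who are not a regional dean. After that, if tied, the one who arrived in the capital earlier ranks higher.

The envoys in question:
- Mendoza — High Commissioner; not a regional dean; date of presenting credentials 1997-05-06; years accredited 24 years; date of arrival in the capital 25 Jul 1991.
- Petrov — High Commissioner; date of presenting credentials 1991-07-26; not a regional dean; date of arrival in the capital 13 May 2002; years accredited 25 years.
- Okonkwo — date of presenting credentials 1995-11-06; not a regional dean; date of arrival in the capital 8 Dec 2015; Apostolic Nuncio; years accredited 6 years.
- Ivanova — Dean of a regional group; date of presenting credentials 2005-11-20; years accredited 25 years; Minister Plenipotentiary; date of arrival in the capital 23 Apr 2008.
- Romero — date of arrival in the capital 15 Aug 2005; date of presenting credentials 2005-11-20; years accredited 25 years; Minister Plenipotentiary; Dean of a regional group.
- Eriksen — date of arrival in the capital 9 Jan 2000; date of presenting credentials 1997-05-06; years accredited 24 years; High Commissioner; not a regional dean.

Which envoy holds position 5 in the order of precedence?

Romero

By class of mission: Okonkwo (Apostolic Nuncio); then Petrov, Mendoza and Eriksen (High Commissioner); then Romero and Ivanova (Minister Plenipotentiary).
Among Petrov, Mendoza and Eriksen, by years accredited (higher first): Petrov (25 years) before Mendoza and Eriksen (24 years).
Mendoza and Eriksen both have date of presenting credentials 1997-05-06, so the next rule applies.
Mendoza and Eriksen are each not a regional dean, so the next rule applies.
Among Mendoza and Eriksen, by date of arrival in the capital (earlier first): Mendoza (25 Jul 1991) before Eriksen (9 Jan 2000).
Romero and Ivanova both have years accredited 25 years, so the next rule applies.
Romero and Ivanova both have date of presenting credentials 2005-11-20, so the next rule applies.
Romero and Ivanova are each Dean of a regional group, so the next rule applies.
Among Romero and Ivanova, by date of arrival in the capital (earlier first): Romero (15 Aug 2005) before Ivanova (23 Apr 2008).
Order: Okonkwo, Petrov, Mendoza, Eriksen, Romero, Ivanova.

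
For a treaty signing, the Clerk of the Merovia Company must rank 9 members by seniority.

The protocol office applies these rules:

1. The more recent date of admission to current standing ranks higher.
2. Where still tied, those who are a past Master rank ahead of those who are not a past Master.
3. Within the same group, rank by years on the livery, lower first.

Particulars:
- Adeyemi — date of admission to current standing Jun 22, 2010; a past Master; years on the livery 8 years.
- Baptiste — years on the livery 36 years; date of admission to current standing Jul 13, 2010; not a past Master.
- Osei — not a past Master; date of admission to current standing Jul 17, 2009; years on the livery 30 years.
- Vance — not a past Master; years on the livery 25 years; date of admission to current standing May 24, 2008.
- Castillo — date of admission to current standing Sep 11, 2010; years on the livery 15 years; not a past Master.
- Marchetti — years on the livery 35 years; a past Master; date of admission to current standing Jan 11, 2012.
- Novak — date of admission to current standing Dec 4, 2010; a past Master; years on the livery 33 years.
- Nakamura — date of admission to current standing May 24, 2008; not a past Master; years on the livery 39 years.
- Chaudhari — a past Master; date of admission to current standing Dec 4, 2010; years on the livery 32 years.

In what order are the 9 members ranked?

By date of admission to current standing (later first): Marchetti (Jan 11, 2012); then Chaudhari and Novak (both Dec 4, 2010); then Castillo (Sep 11, 2010); then Baptiste (Jul 13, 2010); then Adeyemi (Jun 22, 2010); then Osei (Jul 17, 2009); then Vance and Nakamura (both May 24, 2008).
Chaudhari and Novak are each a past Master, so the next rule applies.
Among Chaudhari and Novak, by years on the livery (lower first): Chaudhari (32 years) before Novak (33 years).
Vance and Nakamura are each not a past Master, so the next rule applies.
Among Vance and Nakamura, by years on the livery (lower first): Vance (25 years) before Nakamura (39 years).
Full order: Marchetti, Chaudhari, Novak, Castillo, Baptiste, Adeyemi, Osei, Vance, Nakamura.

Marchetti, Chaudhari, Novak, Castillo, Baptiste, Adeyemi, Osei, Vance, Nakamura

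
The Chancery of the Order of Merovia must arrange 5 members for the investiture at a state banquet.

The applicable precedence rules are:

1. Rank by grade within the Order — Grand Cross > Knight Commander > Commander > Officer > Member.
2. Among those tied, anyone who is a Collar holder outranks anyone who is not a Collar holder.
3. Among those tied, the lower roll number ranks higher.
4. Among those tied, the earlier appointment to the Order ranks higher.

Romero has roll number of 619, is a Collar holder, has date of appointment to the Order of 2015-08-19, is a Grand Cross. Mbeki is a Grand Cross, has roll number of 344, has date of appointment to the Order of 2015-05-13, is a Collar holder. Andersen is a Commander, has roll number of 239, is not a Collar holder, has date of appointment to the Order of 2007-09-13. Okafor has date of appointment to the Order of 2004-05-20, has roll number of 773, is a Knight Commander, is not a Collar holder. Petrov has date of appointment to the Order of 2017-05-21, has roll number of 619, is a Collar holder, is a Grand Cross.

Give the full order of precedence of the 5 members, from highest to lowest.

Mbeki, Romero, Petrov, Okafor, Andersen

By grade within the Order: Mbeki, Romero and Petrov (Grand Cross); then Okafor (Knight Commander); then Andersen (Commander).
Mbeki, Romero and Petrov are each a Collar holder, so the next rule applies.
Among Mbeki, Romero and Petrov, by roll number (lower first): Mbeki (344) before Romero and Petrov (619).
Among Romero and Petrov, by date of appointment to the Order (earlier first): Romero (2015-08-19) before Petrov (2017-05-21).
Full order: Mbeki, Romero, Petrov, Okafor, Andersen.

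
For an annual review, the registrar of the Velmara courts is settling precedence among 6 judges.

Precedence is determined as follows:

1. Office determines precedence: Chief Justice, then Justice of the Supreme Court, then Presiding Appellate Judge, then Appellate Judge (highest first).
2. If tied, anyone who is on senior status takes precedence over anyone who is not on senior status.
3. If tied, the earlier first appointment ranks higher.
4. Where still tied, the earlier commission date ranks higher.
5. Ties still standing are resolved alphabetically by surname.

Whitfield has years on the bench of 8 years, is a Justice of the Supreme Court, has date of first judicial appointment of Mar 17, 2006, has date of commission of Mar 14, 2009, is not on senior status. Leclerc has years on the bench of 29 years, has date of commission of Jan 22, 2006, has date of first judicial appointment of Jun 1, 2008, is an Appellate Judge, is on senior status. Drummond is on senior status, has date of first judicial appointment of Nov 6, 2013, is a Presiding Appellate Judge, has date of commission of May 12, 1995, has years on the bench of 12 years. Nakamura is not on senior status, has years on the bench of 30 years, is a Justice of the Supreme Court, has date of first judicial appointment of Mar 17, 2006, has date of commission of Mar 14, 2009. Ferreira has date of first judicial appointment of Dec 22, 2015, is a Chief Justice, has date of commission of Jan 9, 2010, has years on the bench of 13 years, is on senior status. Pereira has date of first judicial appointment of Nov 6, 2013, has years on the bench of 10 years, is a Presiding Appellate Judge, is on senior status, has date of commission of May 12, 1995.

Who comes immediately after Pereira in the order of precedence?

Leclerc

By office: Ferreira (Chief Justice); then Nakamura and Whitfield (Justice of the Supreme Court); then Drummond and Pereira (Presiding Appellate Judge); then Leclerc (Appellate Judge).
Nakamura and Whitfield are each not on senior status, so the next rule applies.
Nakamura and Whitfield both have date of first judicial appointment Mar 17, 2006, so the next rule applies.
Nakamura and Whitfield both have date of commission Mar 14, 2009, so the next rule applies.
Among Nakamura and Whitfield, alphabetically by surname: Nakamura before Whitfield.
Drummond and Pereira are each on senior status, so the next rule applies.
Drummond and Pereira both have date of first judicial appointment Nov 6, 2013, so the next rule applies.
Drummond and Pereira both have date of commission May 12, 1995, so the next rule applies.
Among Drummond and Pereira, alphabetically by surname: Drummond before Pereira.
Order: Ferreira, Nakamura, Whitfield, Drummond, Pereira, Leclerc.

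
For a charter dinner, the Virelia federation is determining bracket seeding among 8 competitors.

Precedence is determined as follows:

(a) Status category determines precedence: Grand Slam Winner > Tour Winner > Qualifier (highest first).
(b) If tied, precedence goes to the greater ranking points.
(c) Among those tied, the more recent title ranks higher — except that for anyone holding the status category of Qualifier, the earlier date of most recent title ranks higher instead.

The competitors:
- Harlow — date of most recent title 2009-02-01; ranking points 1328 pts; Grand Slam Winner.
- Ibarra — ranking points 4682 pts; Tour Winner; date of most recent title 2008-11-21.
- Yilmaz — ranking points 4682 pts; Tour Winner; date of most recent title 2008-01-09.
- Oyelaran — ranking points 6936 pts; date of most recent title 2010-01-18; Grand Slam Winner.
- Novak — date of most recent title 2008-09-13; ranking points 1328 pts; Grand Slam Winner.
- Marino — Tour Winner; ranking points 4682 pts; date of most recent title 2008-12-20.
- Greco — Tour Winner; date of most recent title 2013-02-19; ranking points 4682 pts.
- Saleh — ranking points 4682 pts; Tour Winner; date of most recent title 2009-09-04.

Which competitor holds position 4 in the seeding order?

Greco

By status category: Oyelaran, Harlow and Novak (Grand Slam Winner); then Greco, Saleh, Marino, Ibarra and Yilmaz (Tour Winner).
Among Oyelaran, Harlow and Novak, by ranking points (higher first): Oyelaran (6936 pts) before Harlow and Novak (1328 pts).
Among Harlow and Novak, by date of most recent title (later first): Harlow (2009-02-01) before Novak (2008-09-13).
Greco, Saleh, Marino, Ibarra and Yilmaz all have ranking points 4682 pts, so the next rule applies.
Among Greco, Saleh, Marino, Ibarra and Yilmaz, by date of most recent title (later first): Greco (2013-02-19) before Saleh (2009-09-04) before Marino (2008-12-20) before Ibarra (2008-11-21) before Yilmaz (2008-01-09).
Order: Oyelaran, Harlow, Novak, Greco, Saleh, Marino, Ibarra, Yilmaz.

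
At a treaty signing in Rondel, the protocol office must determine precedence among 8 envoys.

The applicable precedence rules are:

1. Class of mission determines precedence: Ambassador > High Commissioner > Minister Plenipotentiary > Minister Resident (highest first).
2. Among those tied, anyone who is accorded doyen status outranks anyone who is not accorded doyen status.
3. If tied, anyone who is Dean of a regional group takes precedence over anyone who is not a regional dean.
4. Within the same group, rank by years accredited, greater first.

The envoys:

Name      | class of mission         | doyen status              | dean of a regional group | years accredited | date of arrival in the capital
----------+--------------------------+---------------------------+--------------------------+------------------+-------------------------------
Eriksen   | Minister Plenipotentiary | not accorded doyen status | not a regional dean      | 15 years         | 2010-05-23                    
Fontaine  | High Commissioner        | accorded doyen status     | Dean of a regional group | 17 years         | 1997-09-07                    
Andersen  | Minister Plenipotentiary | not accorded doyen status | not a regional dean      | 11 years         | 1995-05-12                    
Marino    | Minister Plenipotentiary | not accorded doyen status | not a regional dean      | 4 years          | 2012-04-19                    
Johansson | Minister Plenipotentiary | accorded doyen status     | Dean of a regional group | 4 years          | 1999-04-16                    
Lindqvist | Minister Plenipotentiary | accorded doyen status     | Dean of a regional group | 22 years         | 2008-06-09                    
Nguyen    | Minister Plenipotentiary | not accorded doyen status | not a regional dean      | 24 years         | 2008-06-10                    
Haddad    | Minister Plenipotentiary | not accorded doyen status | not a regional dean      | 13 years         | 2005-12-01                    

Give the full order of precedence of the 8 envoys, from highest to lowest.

Fontaine, Lindqvist, Johansson, Nguyen, Eriksen, Haddad, Andersen, Marino

By class of mission: Fontaine (High Commissioner); then Lindqvist, Johansson, Nguyen, Eriksen, Haddad, Andersen and Marino (Minister Plenipotentiary).
Among Lindqvist, Johansson, Nguyen, Eriksen, Haddad, Andersen and Marino, accorded doyen status before not accorded doyen status: Lindqvist and Johansson (accorded doyen status) before Nguyen, Eriksen, Haddad, Andersen and Marino (not accorded doyen status).
Lindqvist and Johansson are each Dean of a regional group, so the next rule applies.
Among Lindqvist and Johansson, by years accredited (higher first): Lindqvist (22 years) before Johansson (4 years).
Nguyen, Eriksen, Haddad, Andersen and Marino are each not a regional dean, so the next rule applies.
Among Nguyen, Eriksen, Haddad, Andersen and Marino, by years accredited (higher first): Nguyen (24 years) before Eriksen (15 years) before Haddad (13 years) before Andersen (11 years) before Marino (4 years).
Full order: Fontaine, Lindqvist, Johansson, Nguyen, Eriksen, Haddad, Andersen, Marino.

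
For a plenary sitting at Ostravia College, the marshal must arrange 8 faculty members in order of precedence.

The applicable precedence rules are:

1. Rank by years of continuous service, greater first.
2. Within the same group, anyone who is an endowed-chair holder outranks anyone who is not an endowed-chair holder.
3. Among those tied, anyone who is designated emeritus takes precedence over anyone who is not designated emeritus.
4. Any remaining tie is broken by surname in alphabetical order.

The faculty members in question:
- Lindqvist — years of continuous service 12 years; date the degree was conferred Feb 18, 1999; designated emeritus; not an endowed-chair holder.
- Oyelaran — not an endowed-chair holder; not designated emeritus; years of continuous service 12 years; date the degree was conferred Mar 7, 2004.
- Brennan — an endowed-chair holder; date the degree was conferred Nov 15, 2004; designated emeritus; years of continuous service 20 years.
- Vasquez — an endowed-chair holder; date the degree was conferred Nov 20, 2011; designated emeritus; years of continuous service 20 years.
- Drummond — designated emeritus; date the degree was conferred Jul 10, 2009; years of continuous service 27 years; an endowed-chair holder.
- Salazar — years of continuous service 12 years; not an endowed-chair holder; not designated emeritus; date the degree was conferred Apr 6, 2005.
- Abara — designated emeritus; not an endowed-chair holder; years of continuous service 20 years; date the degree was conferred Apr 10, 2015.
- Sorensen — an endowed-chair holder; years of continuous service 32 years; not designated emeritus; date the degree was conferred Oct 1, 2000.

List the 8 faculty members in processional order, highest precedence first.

Sorensen, Drummond, Brennan, Vasquez, Abara, Lindqvist, Oyelaran, Salazar

By years of continuous service (higher first): Sorensen (32 years); then Drummond (27 years); then Brennan, Vasquez and Abara (each 20 years); then Lindqvist, Oyelaran and Salazar (each 12 years).
Among Brennan, Vasquez and Abara, an endowed-chair holder before not an endowed-chair holder: Brennan and Vasquez (an endowed-chair holder) before Abara (not an endowed-chair holder).
Brennan and Vasquez are each designated emeritus, so the next rule applies.
Among Brennan and Vasquez, alphabetically by surname: Brennan before Vasquez.
Lindqvist, Oyelaran and Salazar are each not an endowed-chair holder, so the next rule applies.
Among Lindqvist, Oyelaran and Salazar, designated emeritus before not designated emeritus: Lindqvist (designated emeritus) before Oyelaran and Salazar (not designated emeritus).
Among Oyelaran and Salazar, alphabetically by surname: Oyelaran before Salazar.
Full order: Sorensen, Drummond, Brennan, Vasquez, Abara, Lindqvist, Oyelaran, Salazar.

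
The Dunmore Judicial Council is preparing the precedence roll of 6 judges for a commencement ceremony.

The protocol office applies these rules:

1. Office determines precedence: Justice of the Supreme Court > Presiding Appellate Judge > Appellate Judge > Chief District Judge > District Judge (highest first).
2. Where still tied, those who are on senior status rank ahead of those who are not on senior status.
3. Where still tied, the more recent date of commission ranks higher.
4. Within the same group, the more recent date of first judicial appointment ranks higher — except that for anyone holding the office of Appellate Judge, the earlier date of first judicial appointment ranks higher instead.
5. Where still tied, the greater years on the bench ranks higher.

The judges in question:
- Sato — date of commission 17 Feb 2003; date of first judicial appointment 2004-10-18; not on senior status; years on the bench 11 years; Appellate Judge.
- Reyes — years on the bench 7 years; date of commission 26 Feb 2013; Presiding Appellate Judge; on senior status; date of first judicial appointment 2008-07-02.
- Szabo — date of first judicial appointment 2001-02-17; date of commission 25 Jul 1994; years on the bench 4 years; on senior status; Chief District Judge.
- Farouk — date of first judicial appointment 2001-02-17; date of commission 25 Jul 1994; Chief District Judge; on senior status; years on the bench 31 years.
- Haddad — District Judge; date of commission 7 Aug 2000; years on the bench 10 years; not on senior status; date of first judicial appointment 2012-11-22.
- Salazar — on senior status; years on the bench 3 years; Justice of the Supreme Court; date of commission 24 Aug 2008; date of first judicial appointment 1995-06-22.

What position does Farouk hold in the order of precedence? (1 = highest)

4

By office: Salazar (Justice of the Supreme Court); then Reyes (Presiding Appellate Judge); then Sato (Appellate Judge); then Farouk and Szabo (Chief District Judge); then Haddad (District Judge).
Farouk and Szabo are each on senior status, so the next rule applies.
Farouk and Szabo both have date of commission 25 Jul 1994, so the next rule applies.
Farouk and Szabo both have date of first judicial appointment 2001-02-17, so the next rule applies.
Among Farouk and Szabo, by years on the bench (higher first): Farouk (31 years) before Szabo (4 years).
Order: Salazar, Reyes, Sato, Farouk, Szabo, Haddad. So position 4.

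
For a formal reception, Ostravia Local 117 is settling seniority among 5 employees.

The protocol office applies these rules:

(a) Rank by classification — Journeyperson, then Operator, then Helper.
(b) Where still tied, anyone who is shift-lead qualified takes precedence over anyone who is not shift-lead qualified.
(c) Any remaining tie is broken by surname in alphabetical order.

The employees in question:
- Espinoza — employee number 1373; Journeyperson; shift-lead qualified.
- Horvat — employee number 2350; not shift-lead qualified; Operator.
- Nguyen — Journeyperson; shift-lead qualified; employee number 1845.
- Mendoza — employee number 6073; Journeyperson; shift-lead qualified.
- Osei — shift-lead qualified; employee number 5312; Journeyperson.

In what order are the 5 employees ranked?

By classification: Espinoza, Mendoza, Nguyen and Osei (Journeyperson); then Horvat (Operator).
Espinoza, Mendoza, Nguyen and Osei are each shift-lead qualified, so the next rule applies.
Among Espinoza, Mendoza, Nguyen and Osei, alphabetically by surname: Espinoza before Mendoza before Nguyen before Osei.
Full order: Espinoza, Mendoza, Nguyen, Osei, Horvat.

Espinoza, Mendoza, Nguyen, Osei, Horvat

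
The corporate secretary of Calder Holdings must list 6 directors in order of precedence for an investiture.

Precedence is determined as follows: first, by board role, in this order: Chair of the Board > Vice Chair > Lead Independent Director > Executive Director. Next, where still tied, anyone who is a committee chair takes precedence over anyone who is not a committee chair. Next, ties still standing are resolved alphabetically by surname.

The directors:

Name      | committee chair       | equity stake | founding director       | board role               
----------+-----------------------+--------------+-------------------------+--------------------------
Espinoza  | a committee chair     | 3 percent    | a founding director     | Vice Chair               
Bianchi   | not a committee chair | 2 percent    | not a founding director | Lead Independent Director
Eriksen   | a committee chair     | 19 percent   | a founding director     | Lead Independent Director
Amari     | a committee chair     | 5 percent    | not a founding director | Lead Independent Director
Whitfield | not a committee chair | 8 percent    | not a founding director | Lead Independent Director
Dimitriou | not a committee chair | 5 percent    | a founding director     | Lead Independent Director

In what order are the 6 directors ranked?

Espinoza, Amari, Eriksen, Bianchi, Dimitriou, Whitfield

By board role: Espinoza (Vice Chair); then Amari, Eriksen, Bianchi, Dimitriou and Whitfield (Lead Independent Director).
Among Amari, Eriksen, Bianchi, Dimitriou and Whitfield, a committee chair before not a committee chair: Amari and Eriksen (a committee chair) before Bianchi, Dimitriou and Whitfield (not a committee chair).
Among Amari and Eriksen, alphabetically by surname: Amari before Eriksen.
Among Bianchi, Dimitriou and Whitfield, alphabetically by surname: Bianchi before Dimitriou before Whitfield.
Full order: Espinoza, Amari, Eriksen, Bianchi, Dimitriou, Whitfield.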